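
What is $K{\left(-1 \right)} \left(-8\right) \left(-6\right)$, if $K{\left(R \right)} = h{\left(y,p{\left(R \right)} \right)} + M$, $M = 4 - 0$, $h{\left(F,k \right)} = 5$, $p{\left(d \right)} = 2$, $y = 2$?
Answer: $432$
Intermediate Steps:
$M = 4$ ($M = 4 + 0 = 4$)
$K{\left(R \right)} = 9$ ($K{\left(R \right)} = 5 + 4 = 9$)
$K{\left(-1 \right)} \left(-8\right) \left(-6\right) = 9 \left(-8\right) \left(-6\right) = \left(-72\right) \left(-6\right) = 432$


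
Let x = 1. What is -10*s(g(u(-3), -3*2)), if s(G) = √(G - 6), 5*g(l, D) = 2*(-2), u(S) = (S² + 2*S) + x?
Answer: -2*I*√170 ≈ -26.077*I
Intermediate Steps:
u(S) = 1 + S² + 2*S (u(S) = (S² + 2*S) + 1 = 1 + S² + 2*S)
g(l, D) = -⅘ (g(l, D) = (2*(-2))/5 = (⅕)*(-4) = -⅘)
s(G) = √(-6 + G)
-10*s(g(u(-3), -3*2)) = -10*√(-6 - ⅘) = -2*I*√170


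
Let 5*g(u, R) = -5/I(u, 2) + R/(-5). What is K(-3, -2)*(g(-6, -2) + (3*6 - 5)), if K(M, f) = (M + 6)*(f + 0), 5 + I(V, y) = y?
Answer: -2012/25 ≈ -80.480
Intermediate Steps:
I(V, y) = -5 + y
K(M, f) = f*(6 + M) (K(M, f) = (6 + M)*f = f*(6 + M))
g(u, R) = ⅓ - R/25 (g(u, R) = (-5/(-5 + 2) + R/(-5))/5 = (-5/(-3) + R*(-⅕))/5 = (-5*(-⅓) - R/5)/5 = (5/3 - R/5)/5 = ⅓ - R/25)
K(-3, -2)*(g(-6, -2) + (3*6 - 5)) = (-2*(6 - 3))*((⅓ - 1/25*(-2)) + (3*6 - 5)) = (-2*3)*((⅓ + 2/25) + (18 - 5)) = -6*(31/75 + 13) = -6*1006/75 = -2012/25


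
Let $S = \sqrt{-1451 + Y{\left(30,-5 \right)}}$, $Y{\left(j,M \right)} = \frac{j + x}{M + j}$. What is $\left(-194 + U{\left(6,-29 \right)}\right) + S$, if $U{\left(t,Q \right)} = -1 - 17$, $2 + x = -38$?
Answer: $-212 + \frac{i \sqrt{36285}}{5} \approx -212.0 + 38.097 i$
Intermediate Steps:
$x = -40$ ($x = -2 - 38 = -40$)
$Y{\left(j,M \right)} = \frac{-40 + j}{M + j}$ ($Y{\left(j,M \right)} = \frac{j - 40}{M + j} = \frac{-40 + j}{M + j}$)
$U{\left(t,Q \right)} = -18$ ($U{\left(t,Q \right)} = -1 - 17 = -18$)
$S = \frac{i \sqrt{36285}}{5}$ ($S = \sqrt{-1451 + \frac{-40 + 30}{-5 + 30}} = \sqrt{-1451 + \frac{1}{25} \left(-10\right)} = \sqrt{-1451 - \frac{2}{5}} = \sqrt{- \frac{7257}{5}} = \frac{i \sqrt{36285}}{5} \approx 38.097 i$)
$\left(-194 + U{\left(6,-29 \right)}\right) + S = \left(-194 - 18\right) + \frac{i \sqrt{36285}}{5} = -212 + \frac{i \sqrt{36285}}{5}$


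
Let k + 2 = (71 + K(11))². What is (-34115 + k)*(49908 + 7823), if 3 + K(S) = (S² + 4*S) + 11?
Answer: 1467464289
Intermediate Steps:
K(S) = 8 + S² + 4*S (K(S) = -3 + ((S² + 4*S) + 11) = -3 + (11 + S² + 4*S) = 8 + S² + 4*S)
k = 59534 (k = -2 + (71 + (8 + 11² + 4*11))² = -2 + (71 + (8 + 121 + 44))² = -2 + (71 + 173)² = -2 + 244² = -2 + 59536 = 59534)
(-34115 + k)*(49908 + 7823) = (-34115 + 59534)*(49908 + 7823) = 25419*57731 = 1467464289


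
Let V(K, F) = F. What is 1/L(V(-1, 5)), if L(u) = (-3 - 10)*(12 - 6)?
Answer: -1/78 ≈ -0.012821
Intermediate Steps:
L(u) = -78 (L(u) = -13*6 = -78)
1/L(V(-1, 5)) = 1/(-78) = -1/78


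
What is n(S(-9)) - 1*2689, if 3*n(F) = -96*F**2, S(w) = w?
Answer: -5281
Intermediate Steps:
n(F) = -32*F**2 (n(F) = (-96*F**2)/3 = -32*F**2)
n(S(-9)) - 1*2689 = -32*(-9)**2 - 1*2689 = -32*81 - 2689 = -2592 - 2689 = -5281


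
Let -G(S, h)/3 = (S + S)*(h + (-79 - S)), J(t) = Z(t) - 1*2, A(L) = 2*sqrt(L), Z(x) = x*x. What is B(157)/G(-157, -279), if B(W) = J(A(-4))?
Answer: 1/10519 ≈ 9.5066e-5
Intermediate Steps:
Z(x) = x**2
J(t) = -2 + t**2 (J(t) = t**2 - 1*2 = t**2 - 2 = -2 + t**2)
B(W) = -18 (B(W) = -2 + (2*sqrt(-4))**2 = -2 + (2*(2*I))**2 = -2 + (4*I)**2 = -2 - 16 = -18)
G(S, h) = -6*S*(-79 + h - S) (G(S, h) = -3*(S + S)*(h + (-79 - S)) = -3*2*S*(-79 + h - S) = -6*S*(-79 + h - S))
B(157)/G(-157, -279) = -18*(-1/(942*(79 - 157 - 1*(-279)))) = -18*(-1/(942*(79 - 157 + 279))) = -18/(6*(-157)*201) = -18/(-189342) = -18*(-1/189342) = 1/10519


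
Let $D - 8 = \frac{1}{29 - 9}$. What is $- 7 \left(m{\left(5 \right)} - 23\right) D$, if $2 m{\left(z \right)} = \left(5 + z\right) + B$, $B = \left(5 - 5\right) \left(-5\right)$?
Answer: $\frac{10143}{10} \approx 1014.3$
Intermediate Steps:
$D = \frac{161}{20}$ ($D = 8 + \frac{1}{29 - 9} = 8 + \frac{1}{20} = \frac{161}{20} \approx 8.05$)
$B = 0$ ($B = 0 \left(-5\right) = 0$)
$m{\left(z \right)} = \frac{5}{2} + \frac{z}{2}$ ($m{\left(z \right)} = \frac{\left(5 + z\right) + 0}{2} = \frac{5 + z}{2} = \frac{5}{2} + \frac{z}{2}$)
$- 7 \left(m{\left(5 \right)} - 23\right) D = - 7 \left(\left(\frac{5}{2} + \frac{1}{2} \cdot 5\right) - 23\right) \frac{161}{20} = - 7 \left(\left(\frac{5}{2} + \frac{5}{2}\right) - 23\right) \frac{161}{20} = - 7 \left(5 - 23\right) \frac{161}{20} = \left(-7\right) \left(-18\right) \frac{161}{20} = 126 \cdot \frac{161}{20} = \frac{10143}{10}$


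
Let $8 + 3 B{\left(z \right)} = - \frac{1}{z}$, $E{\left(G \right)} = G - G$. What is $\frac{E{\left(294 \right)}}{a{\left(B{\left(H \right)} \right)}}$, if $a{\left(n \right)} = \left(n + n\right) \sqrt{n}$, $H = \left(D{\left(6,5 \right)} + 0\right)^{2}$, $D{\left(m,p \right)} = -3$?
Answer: $0$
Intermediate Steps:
$E{\left(G \right)} = 0$
$H = 9$ ($H = \left(-3 + 0\right)^{2} = \left(-3\right)^{2} = 9$)
$B{\left(z \right)} = - \frac{8}{3} - \frac{1}{3 z}$ ($B{\left(z \right)} = - \frac{8}{3} + \frac{\left(-1\right) \frac{1}{z}}{3} = - \frac{8}{3} - \frac{1}{3 z}$)
$a{\left(n \right)} = 2 n^{\frac{3}{2}}$ ($a{\left(n \right)} = 2 n \sqrt{n} = 2 n^{\frac{3}{2}}$)
$\frac{E{\left(294 \right)}}{a{\left(B{\left(H \right)} \right)}} = \frac{0}{2 \left(\frac{-1 - 72}{3 \cdot 9}\right)^{\frac{3}{2}}} = \frac{0}{2 \left(\frac{1}{3} \cdot \frac{1}{9} \left(-1 - 72\right)\right)^{\frac{3}{2}}} = \frac{0}{2 \left(\frac{1}{3} \cdot \frac{1}{9} \left(-73\right)\right)^{\frac{3}{2}}} = \frac{0}{2 \left(- \frac{73}{27}\right)^{\frac{3}{2}}} = \frac{0}{2 \left(- \frac{73 i \sqrt{219}}{243}\right)} = \frac{0}{\left(- \frac{146}{243}\right) i \sqrt{219}} = 0 \frac{81 i \sqrt{219}}{10658} = 0$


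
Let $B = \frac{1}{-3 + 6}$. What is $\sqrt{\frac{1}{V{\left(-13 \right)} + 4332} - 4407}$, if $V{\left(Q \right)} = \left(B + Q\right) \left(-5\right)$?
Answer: $\frac{i \sqrt{766247677014}}{13186} \approx 66.385 i$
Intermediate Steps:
$B = \frac{1}{3} \approx 0.33333$
$V{\left(Q \right)} = - \frac{5}{3} - 5 Q$ ($V{\left(Q \right)} = \left(\frac{1}{3} + Q\right) \left(-5\right) = - \frac{5}{3} - 5 Q$)
$\sqrt{\frac{1}{V{\left(-13 \right)} + 4332} - 4407} = \sqrt{\frac{1}{\left(- \frac{5}{3} - -65\right) + 4332} - 4407} = \sqrt{\frac{1}{\left(- \frac{5}{3} + 65\right) + 4332} - 4407} = \sqrt{\frac{1}{\frac{190}{3} + 4332} - 4407} = \sqrt{\frac{1}{\frac{13186}{3}} - 4407} = \sqrt{\frac{3}{13186} - 4407} = \sqrt{- \frac{58110699}{13186}} = \frac{i \sqrt{766247677014}}{13186}$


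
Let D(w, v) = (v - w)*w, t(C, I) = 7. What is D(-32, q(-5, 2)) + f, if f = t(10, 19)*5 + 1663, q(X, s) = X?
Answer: 834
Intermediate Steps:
f = 1698 (f = 7*5 + 1663 = 35 + 1663 = 1698)
D(w, v) = w*(v - w)
D(-32, q(-5, 2)) + f = -32*(-5 - 1*(-32)) + 1698 = -32*(-5 + 32) + 1698 = -32*27 + 1698 = -864 + 1698 = 834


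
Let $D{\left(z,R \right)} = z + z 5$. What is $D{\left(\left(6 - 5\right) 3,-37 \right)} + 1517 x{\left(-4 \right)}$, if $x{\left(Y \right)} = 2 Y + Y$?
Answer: $-18186$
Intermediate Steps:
$x{\left(Y \right)} = 3 Y$
$D{\left(z,R \right)} = 6 z$ ($D{\left(z,R \right)} = z + 5 z = 6 z$)
$D{\left(\left(6 - 5\right) 3,-37 \right)} + 1517 x{\left(-4 \right)} = 6 \left(6 - 5\right) 3 + 1517 \cdot 3 \left(-4\right) = 6 \cdot 1 \cdot 3 + 1517 \left(-12\right) = 6 \cdot 3 - 18204 = 18 - 18204 = -18186$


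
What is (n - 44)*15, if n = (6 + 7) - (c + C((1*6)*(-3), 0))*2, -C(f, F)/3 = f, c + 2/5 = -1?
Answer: -2043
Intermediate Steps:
c = -7/5 (c = -⅖ - 1 = -7/5 ≈ -1.4000)
C(f, F) = -3*f
n = -461/5 (n = (6 + 7) - (-7/5 - 3*1*6*(-3))*2 = 13 - (-7/5 - 18*(-3))*2 = 13 - (-7/5 - 3*(-18))*2 = 13 - (-7/5 + 54)*2 = 13 - 263*2/5 = 13 - 1*526/5 = 13 - 526/5 = -461/5 ≈ -92.200)
(n - 44)*15 = (-461/5 - 44)*15 = -681/5*15 = -2043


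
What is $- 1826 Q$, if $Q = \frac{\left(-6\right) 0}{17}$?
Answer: $0$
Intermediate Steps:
$Q = 0$ ($Q = 0 \cdot \frac{1}{17} = 0$)
$- 1826 Q = \left(-1826\right) 0 = 0$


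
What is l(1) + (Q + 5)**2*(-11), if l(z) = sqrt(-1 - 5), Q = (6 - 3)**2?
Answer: -2156 + I*sqrt(6) ≈ -2156.0 + 2.4495*I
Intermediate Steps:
Q = 9 (Q = 3**2 = 9)
l(z) = I*sqrt(6) (l(z) = sqrt(-6) = I*sqrt(6))
l(1) + (Q + 5)**2*(-11) = I*sqrt(6) + (9 + 5)**2*(-11) = I*sqrt(6) + 14**2*(-11) = I*sqrt(6) + 196*(-11) = I*sqrt(6) - 2156 = -2156 + I*sqrt(6)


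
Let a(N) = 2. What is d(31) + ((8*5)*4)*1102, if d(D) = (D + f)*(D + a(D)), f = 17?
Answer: 177904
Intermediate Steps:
d(D) = (2 + D)*(17 + D) (d(D) = (D + 17)*(D + 2) = (17 + D)*(2 + D) = (2 + D)*(17 + D))
d(31) + ((8*5)*4)*1102 = (34 + 31**2 + 19*31) + ((8*5)*4)*1102 = (34 + 961 + 589) + (40*4)*1102 = 1584 + 160*1102 = 1584 + 176320 = 177904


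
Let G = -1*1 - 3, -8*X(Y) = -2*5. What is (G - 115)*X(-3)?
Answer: -595/4 ≈ -148.75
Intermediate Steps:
X(Y) = 5/4 (X(Y) = -(-1)*5/4 = -1/8*(-10) = 5/4)
G = -4 (G = -1 - 3 = -4)
(G - 115)*X(-3) = (-4 - 115)*(5/4) = -119*5/4 = -595/4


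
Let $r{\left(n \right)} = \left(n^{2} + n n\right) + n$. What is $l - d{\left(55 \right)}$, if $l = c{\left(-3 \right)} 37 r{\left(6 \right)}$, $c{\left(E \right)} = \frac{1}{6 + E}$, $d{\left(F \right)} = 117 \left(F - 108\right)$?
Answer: $7163$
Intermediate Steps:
$d{\left(F \right)} = -12636 + 117 F$ ($d{\left(F \right)} = 117 \left(-108 + F\right) = -12636 + 117 F$)
$r{\left(n \right)} = n + 2 n^{2}$ ($r{\left(n \right)} = \left(n^{2} + n^{2}\right) + n = 2 n^{2} + n = n + 2 n^{2}$)
$l = 962$ ($l = \frac{1}{6 - 3} \cdot 37 \cdot 6 \left(1 + 2 \cdot 6\right) = \frac{1}{3} \cdot 37 \cdot 6 \left(1 + 12\right) = \frac{1}{3} \cdot 37 \cdot 6 \cdot 13 = \frac{37}{3} \cdot 78 = 962$)
$l - d{\left(55 \right)} = 962 - \left(-12636 + 117 \cdot 55\right) = 962 - \left(-12636 + 6435\right) = 962 - -6201 = 962 + 6201 = 7163$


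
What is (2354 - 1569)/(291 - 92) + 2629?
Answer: 523956/199 ≈ 2632.9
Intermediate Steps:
(2354 - 1569)/(291 - 92) + 2629 = 785/199 + 2629 = 523956/199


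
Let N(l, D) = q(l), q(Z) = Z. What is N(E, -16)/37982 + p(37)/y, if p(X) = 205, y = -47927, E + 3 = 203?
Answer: 899545/910181657 ≈ 0.00098831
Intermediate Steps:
E = 200 (E = -3 + 203 = 200)
N(l, D) = l
N(E, -16)/37982 + p(37)/y = 200/37982 + 205/(-47927) = 200*(1/37982) + 205*(-1/47927) = 100/18991 - 205/47927 = 899545/910181657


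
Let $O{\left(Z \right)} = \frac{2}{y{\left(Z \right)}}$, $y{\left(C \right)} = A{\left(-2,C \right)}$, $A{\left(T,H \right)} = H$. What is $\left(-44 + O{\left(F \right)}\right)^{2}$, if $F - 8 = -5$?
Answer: $\frac{16900}{9} \approx 1877.8$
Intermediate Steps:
$F = 3$ ($F = 8 - 5 = 3$)
$y{\left(C \right)} = C$
$O{\left(Z \right)} = \frac{2}{Z}$
$\left(-44 + O{\left(F \right)}\right)^{2} = \left(-44 + \frac{2}{3}\right)^{2} = \left(- \frac{130}{3}\right)^{2} = \frac{16900}{9}$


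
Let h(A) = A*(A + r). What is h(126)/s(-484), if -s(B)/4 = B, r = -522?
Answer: -567/22 ≈ -25.773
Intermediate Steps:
s(B) = -4*B
h(A) = A*(-522 + A) (h(A) = A*(A - 522) = A*(-522 + A))
h(126)/s(-484) = (126*(-522 + 126))/((-4*(-484))) = (126*(-396))/1936 = -49896*1/1936 = -567/22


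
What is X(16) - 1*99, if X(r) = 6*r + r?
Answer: 13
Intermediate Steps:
X(r) = 7*r
X(16) - 1*99 = 7*16 - 1*99 = 112 - 99 = 13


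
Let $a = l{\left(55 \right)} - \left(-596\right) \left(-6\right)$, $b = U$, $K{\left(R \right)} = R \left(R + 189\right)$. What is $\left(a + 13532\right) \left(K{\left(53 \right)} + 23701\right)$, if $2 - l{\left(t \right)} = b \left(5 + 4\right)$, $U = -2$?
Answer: $364393352$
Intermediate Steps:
$K{\left(R \right)} = R \left(189 + R\right)$
$b = -2$
$l{\left(t \right)} = 20$ ($l{\left(t \right)} = 2 - - 2 \left(5 + 4\right) = 2 - \left(-2\right) 9 = 2 - -18 = 2 + 18 = 20$)
$a = -3556$ ($a = 20 - \left(-596\right) \left(-6\right) = 20 - 3576 = -3556$)
$\left(a + 13532\right) \left(K{\left(53 \right)} + 23701\right) = \left(-3556 + 13532\right) \left(53 \left(189 + 53\right) + 23701\right) = 9976 \left(53 \cdot 242 + 23701\right) = 9976 \left(12826 + 23701\right) = 9976 \cdot 36527 = 364393352$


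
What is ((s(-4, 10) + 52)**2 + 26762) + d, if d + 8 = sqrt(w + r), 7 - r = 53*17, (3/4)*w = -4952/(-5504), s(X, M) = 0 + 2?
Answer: 29670 + I*sqrt(59428365)/258 ≈ 29670.0 + 29.88*I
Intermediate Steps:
s(X, M) = 2
w = 619/516 (w = 4*(-4952/(-5504))/3 = 4*(-4952*(-1/5504))/3 = (4/3)*(619/688) = 619/516 ≈ 1.1996)
r = -894 (r = 7 - 53*17 = 7 - 1*901 = 7 - 901 = -894)
d = -8 + I*sqrt(59428365)/258 (d = -8 + sqrt(619/516 - 894) = -8 + sqrt(-460685/516) = -8 + I*sqrt(59428365)/258 ≈ -8.0 + 29.88*I)
((s(-4, 10) + 52)**2 + 26762) + d = ((2 + 52)**2 + 26762) + (-8 + I*sqrt(59428365)/258) = (54**2 + 26762) + (-8 + I*sqrt(59428365)/258) = (2916 + 26762) + (-8 + I*sqrt(59428365)/258) = 29678 + (-8 + I*sqrt(59428365)/258) = 29670 + I*sqrt(59428365)/258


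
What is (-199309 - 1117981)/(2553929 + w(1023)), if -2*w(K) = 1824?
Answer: -1317290/2553017 ≈ -0.51597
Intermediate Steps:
w(K) = -912 (w(K) = -1/2*1824 = -912)
(-199309 - 1117981)/(2553929 + w(1023)) = (-199309 - 1117981)/(2553929 - 912) = -1317290/2553017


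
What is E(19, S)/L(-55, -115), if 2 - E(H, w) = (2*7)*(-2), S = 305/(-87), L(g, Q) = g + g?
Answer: -3/11 ≈ -0.27273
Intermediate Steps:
L(g, Q) = 2*g
S = -305/87 (S = 305*(-1/87) = -305/87 ≈ -3.5057)
E(H, w) = 30 (E(H, w) = 2 - 2*7*(-2) = 2 - 14*(-2) = 2 - 1*(-28) = 2 + 28 = 30)
E(19, S)/L(-55, -115) = 30/((2*(-55))) = 30/(-110) = 30*(-1/110) = -3/11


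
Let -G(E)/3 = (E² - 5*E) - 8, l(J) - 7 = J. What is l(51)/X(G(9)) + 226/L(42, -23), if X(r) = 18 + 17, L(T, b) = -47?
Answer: -5184/1645 ≈ -3.1514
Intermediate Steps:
l(J) = 7 + J
G(E) = 24 - 3*E² + 15*E (G(E) = -3*((E² - 5*E) - 8) = -3*(-8 + E² - 5*E) = 24 - 3*E² + 15*E)
X(r) = 35
l(51)/X(G(9)) + 226/L(42, -23) = (7 + 51)/35 + 226/(-47) = 58*(1/35) + 226*(-1/47) = 58/35 - 226/47 = -5184/1645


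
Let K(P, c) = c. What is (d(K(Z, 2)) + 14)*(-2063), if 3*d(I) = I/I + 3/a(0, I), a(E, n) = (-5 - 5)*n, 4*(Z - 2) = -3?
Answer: -1767991/60 ≈ -29467.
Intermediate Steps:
Z = 5/4 (Z = 2 + (1/4)*(-3) = 2 - 3/4 = 5/4 ≈ 1.2500)
a(E, n) = -10*n
d(I) = 1/3 - 1/(10*I) (d(I) = (I/I + 3/((-10*I)))/3 = (1 + 3*(-1/(10*I)))/3 = (1 - 3/(10*I))/3 = 1/3 - 1/(10*I))
(d(K(Z, 2)) + 14)*(-2063) = ((1/30)*(-3 + 10*2)/2 + 14)*(-2063) = ((1/30)*(1/2)*(-3 + 20) + 14)*(-2063) = ((1/30)*(1/2)*17 + 14)*(-2063) = (17/60 + 14)*(-2063) = (857/60)*(-2063) = -1767991/60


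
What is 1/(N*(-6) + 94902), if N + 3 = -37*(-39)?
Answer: 1/86262 ≈ 1.1593e-5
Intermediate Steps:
N = 1440 (N = -3 - 37*(-39) = -3 + 1443 = 1440)
1/(N*(-6) + 94902) = 1/(1440*(-6) + 94902) = 1/(-8640 + 94902) = 1/86262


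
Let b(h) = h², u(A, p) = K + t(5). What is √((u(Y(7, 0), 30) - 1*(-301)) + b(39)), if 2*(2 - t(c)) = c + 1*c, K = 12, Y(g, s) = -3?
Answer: √1831 ≈ 42.790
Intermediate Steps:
t(c) = 2 - c (t(c) = 2 - (c + 1*c)/2 = 2 - (c + c)/2 = 2 - c)
u(A, p) = 9 (u(A, p) = 12 + (2 - 1*5) = 12 + (2 - 5) = 12 - 3 = 9)
√((u(Y(7, 0), 30) - 1*(-301)) + b(39)) = √((9 - 1*(-301)) + 39²) = √((9 + 301) + 1521) = √(310 + 1521) = √1831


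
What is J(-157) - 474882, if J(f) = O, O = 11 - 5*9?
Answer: -474916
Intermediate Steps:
O = -34 (O = 11 - 45 = -34)
J(f) = -34
J(-157) - 474882 = -34 - 474882 = -474916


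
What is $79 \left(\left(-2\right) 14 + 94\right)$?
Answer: $5214$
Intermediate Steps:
$79 \left(\left(-2\right) 14 + 94\right) = 79 \left(-28 + 94\right) = 79 \cdot 66 = 5214$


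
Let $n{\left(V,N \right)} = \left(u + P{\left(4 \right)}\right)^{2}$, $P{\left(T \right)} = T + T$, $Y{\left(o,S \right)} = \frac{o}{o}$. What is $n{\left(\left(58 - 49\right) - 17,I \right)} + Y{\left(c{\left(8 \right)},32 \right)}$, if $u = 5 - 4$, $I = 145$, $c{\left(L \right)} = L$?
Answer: $82$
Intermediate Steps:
$Y{\left(o,S \right)} = 1$
$P{\left(T \right)} = 2 T$
$u = 1$ ($u = 5 - 4 = 1$)
$n{\left(V,N \right)} = 81$ ($n{\left(V,N \right)} = \left(1 + 2 \cdot 4\right)^{2} = \left(1 + 8\right)^{2} = 9^{2} = 81$)
$n{\left(\left(58 - 49\right) - 17,I \right)} + Y{\left(c{\left(8 \right)},32 \right)} = 81 + 1 = 82$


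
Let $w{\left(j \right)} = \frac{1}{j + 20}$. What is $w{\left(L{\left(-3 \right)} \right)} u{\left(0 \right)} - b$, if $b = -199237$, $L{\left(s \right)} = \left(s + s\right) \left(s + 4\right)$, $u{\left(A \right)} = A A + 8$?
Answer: $\frac{1394663}{7} \approx 1.9924 \cdot 10^{5}$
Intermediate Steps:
$u{\left(A \right)} = 8 + A^{2}$ ($u{\left(A \right)} = A^{2} + 8 = 8 + A^{2}$)
$L{\left(s \right)} = 2 s \left(4 + s\right)$
$w{\left(j \right)} = \frac{1}{20 + j}$
$w{\left(L{\left(-3 \right)} \right)} u{\left(0 \right)} - b = \frac{8 + 0^{2}}{20 + 2 \left(-3\right) \left(4 - 3\right)} - -199237 = \frac{8 + 0}{20 + 2 \left(-3\right) 1} + 199237 = \frac{1}{20 - 6} \cdot 8 + 199237 = \frac{1}{14} \cdot 8 + 199237 = \frac{4}{7} + 199237 = \frac{1394663}{7}$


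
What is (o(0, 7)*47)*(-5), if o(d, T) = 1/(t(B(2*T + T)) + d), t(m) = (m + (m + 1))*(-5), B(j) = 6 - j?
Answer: -47/29 ≈ -1.6207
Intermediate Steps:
t(m) = -5 - 10*m (t(m) = (m + (1 + m))*(-5) = (1 + 2*m)*(-5) = -5 - 10*m)
o(d, T) = 1/(-65 + d + 30*T) (o(d, T) = 1/((-5 - 10*(6 - (2*T + T))) + d) = 1/((-5 - 10*(6 - 3*T)) + d) = 1/((-5 + (-60 + 30*T)) + d) = 1/((-65 + 30*T) + d) = 1/(-65 + d + 30*T))
(o(0, 7)*47)*(-5) = (47/(-65 + 0 + 30*7))*(-5) = (47/(-65 + 0 + 210))*(-5) = (47/145)*(-5) = -47/29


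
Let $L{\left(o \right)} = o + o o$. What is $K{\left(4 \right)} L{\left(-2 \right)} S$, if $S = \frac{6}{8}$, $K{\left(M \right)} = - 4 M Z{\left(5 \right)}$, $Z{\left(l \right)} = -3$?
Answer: $72$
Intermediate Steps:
$K{\left(M \right)} = 12 M$ ($K{\left(M \right)} = - 4 M \left(-3\right) = 12 M$)
$L{\left(o \right)} = o + o^{2}$
$S = \frac{3}{4}$ ($S = 6 \cdot \frac{1}{8} = \frac{3}{4} \approx 0.75$)
$K{\left(4 \right)} L{\left(-2 \right)} S = 12 \cdot 4 \left(- 2 \left(1 - 2\right)\right) \frac{3}{4} = 48 \left(\left(-2\right) \left(-1\right)\right) \frac{3}{4} = 48 \cdot 2 \cdot \frac{3}{4} = 96 \cdot \frac{3}{4} = 72$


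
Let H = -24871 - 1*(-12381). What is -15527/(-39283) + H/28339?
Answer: -50625017/1113240937 ≈ -0.045475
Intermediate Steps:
H = -12490 (H = -24871 + 12381 = -12490)
-15527/(-39283) + H/28339 = -15527/(-39283) - 12490/28339 = -15527*(-1/39283) - 12490*1/28339 = 15527/39283 - 12490/28339 = -50625017/1113240937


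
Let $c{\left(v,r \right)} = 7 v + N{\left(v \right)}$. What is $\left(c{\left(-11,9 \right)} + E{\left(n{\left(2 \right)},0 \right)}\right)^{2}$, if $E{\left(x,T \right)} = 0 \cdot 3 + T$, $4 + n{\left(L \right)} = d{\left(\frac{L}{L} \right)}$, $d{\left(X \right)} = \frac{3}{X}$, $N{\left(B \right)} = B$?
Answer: $7744$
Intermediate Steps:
$n{\left(L \right)} = -1$ ($n{\left(L \right)} = -4 + \frac{3}{L \frac{1}{L}} = -4 + \frac{3}{1} = -4 + 3 \cdot 1 = -4 + 3 = -1$)
$c{\left(v,r \right)} = 8 v$ ($c{\left(v,r \right)} = 7 v + v = 8 v$)
$E{\left(x,T \right)} = T$ ($E{\left(x,T \right)} = 0 + T = T$)
$\left(c{\left(-11,9 \right)} + E{\left(n{\left(2 \right)},0 \right)}\right)^{2} = \left(8 \left(-11\right) + 0\right)^{2} = \left(-88 + 0\right)^{2} = \left(-88\right)^{2} = 7744$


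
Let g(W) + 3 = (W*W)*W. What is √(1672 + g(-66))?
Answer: I*√285827 ≈ 534.63*I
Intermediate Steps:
g(W) = -3 + W³ (g(W) = -3 + (W*W)*W = -3 + W²*W = -3 + W³)
√(1672 + g(-66)) = √(1672 + (-3 + (-66)³)) = √(1672 + (-3 - 287496)) = √(1672 - 287499) = √(-285827) = I*√285827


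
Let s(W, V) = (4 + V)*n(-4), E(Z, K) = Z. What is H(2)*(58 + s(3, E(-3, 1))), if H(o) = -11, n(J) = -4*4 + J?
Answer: -418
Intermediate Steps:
n(J) = -16 + J
s(W, V) = -80 - 20*V (s(W, V) = (4 + V)*(-16 - 4) = (4 + V)*(-20) = -80 - 20*V)
H(2)*(58 + s(3, E(-3, 1))) = -11*(58 + (-80 - 20*(-3))) = -11*(58 + (-80 + 60)) = -11*(58 - 20) = -11*38 = -418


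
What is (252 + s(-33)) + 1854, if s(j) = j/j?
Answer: 2107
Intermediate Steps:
s(j) = 1
(252 + s(-33)) + 1854 = (252 + 1) + 1854 = 253 + 1854 = 2107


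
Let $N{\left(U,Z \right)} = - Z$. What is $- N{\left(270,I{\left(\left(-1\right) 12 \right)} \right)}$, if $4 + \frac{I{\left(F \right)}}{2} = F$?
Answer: $-32$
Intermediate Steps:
$I{\left(F \right)} = -8 + 2 F$
$- N{\left(270,I{\left(\left(-1\right) 12 \right)} \right)} = - \left(-1\right) \left(-8 + 2 \left(\left(-1\right) 12\right)\right) = - \left(-1\right) \left(-8 + 2 \left(-12\right)\right) = - \left(-1\right) \left(-8 - 24\right) = - \left(-1\right) \left(-32\right) = \left(-1\right) 32 = -32$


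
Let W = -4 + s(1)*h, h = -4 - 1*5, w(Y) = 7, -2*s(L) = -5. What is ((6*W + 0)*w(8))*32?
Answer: -35616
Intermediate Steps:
s(L) = 5/2 (s(L) = -½*(-5) = 5/2)
h = -9 (h = -4 - 5 = -9)
W = -53/2 (W = -4 + (5/2)*(-9) = -4 - 45/2 = -53/2 ≈ -26.500)
((6*W + 0)*w(8))*32 = ((6*(-53/2) + 0)*7)*32 = ((-159 + 0)*7)*32 = -159*7*32 = -1113*32 = -35616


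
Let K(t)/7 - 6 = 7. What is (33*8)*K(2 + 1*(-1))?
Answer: 24024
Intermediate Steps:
K(t) = 91 (K(t) = 42 + 7*7 = 42 + 49 = 91)
(33*8)*K(2 + 1*(-1)) = (33*8)*91 = 264*91 = 24024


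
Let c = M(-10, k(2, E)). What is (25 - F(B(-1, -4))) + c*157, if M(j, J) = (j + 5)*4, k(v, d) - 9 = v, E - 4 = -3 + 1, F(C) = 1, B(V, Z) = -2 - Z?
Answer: -3116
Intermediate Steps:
E = 2 (E = 4 + (-3 + 1) = 4 - 2 = 2)
k(v, d) = 9 + v
M(j, J) = 20 + 4*j (M(j, J) = (5 + j)*4 = 20 + 4*j)
c = -20 (c = 20 + 4*(-10) = 20 - 40 = -20)
(25 - F(B(-1, -4))) + c*157 = (25 - 1*1) - 20*157 = (25 - 1) - 3140 = 24 - 3140 = -3116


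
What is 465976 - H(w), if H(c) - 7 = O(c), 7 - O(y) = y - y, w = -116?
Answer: 465962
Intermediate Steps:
O(y) = 7 (O(y) = 7 - (y - y) = 7 - 1*0 = 7 + 0 = 7)
H(c) = 14 (H(c) = 7 + 7 = 14)
465976 - H(w) = 465976 - 1*14 = 465976 - 14 = 465962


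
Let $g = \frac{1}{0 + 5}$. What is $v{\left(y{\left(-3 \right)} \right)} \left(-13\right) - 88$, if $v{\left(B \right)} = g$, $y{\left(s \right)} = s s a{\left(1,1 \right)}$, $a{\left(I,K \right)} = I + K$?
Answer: $- \frac{453}{5} \approx -90.6$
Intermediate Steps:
$g = \frac{1}{5} \approx 0.2$
$y{\left(s \right)} = 2 s^{2}$ ($y{\left(s \right)} = s s \left(1 + 1\right) = s^{2} \cdot 2 = 2 s^{2}$)
$v{\left(B \right)} = \frac{1}{5}$
$v{\left(y{\left(-3 \right)} \right)} \left(-13\right) - 88 = \frac{1}{5} \left(-13\right) - 88 = - \frac{13}{5} - 88 = - \frac{453}{5}$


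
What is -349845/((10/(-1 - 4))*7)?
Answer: 349845/14 ≈ 24989.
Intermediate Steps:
-349845/((10/(-1 - 4))*7) = -349845/((10/(-5))*7) = -349845/(-⅕*10*7) = -349845/((-2*7)) = -349845/(-14) = -349845*(-1)/14 = -1245*(-281/14) = 349845/14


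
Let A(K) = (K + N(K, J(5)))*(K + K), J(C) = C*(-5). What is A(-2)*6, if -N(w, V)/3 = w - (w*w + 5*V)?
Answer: 8616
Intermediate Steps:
J(C) = -5*C
N(w, V) = -3*w + 3*w² + 15*V (N(w, V) = -3*(w - (w*w + 5*V)) = -3*(w - (w² + 5*V)) = -3*(w + (-w² - 5*V)) = -3*(w - w² - 5*V) = -3*w + 3*w² + 15*V)
A(K) = 2*K*(-375 - 2*K + 3*K²) (A(K) = (K + (-3*K + 3*K² + 15*(-5*5)))*(K + K) = (K + (-3*K + 3*K² + 15*(-25)))*(2*K) = (K + (-3*K + 3*K² - 375))*(2*K) = (K + (-375 - 3*K + 3*K²))*(2*K) = (-375 - 2*K + 3*K²)*(2*K) = 2*K*(-375 - 2*K + 3*K²))
A(-2)*6 = (2*(-2)*(-375 - 2*(-2) + 3*(-2)²))*6 = (2*(-2)*(-375 + 4 + 3*4))*6 = (2*(-2)*(-375 + 4 + 12))*6 = (2*(-2)*(-359))*6 = 1436*6 = 8616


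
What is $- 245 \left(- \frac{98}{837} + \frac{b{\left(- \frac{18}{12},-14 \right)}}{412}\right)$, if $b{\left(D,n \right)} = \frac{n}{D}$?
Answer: $\frac{1994545}{86211} \approx 23.136$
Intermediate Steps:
$- 245 \left(- \frac{98}{837} + \frac{b{\left(- \frac{18}{12},-14 \right)}}{412}\right) = - 245 \left(- \frac{98}{837} + \frac{\left(-14\right) \frac{1}{\left(-18\right) \frac{1}{12}}}{412}\right) = - 245 \left(\left(-98\right) \frac{1}{837} + - \frac{14}{\left(-18\right) \frac{1}{12}} \cdot \frac{1}{412}\right) = - 245 \left(- \frac{98}{837} + - \frac{14}{- \frac{3}{2}} \cdot \frac{1}{412}\right) = - 245 \left(- \frac{98}{837} + \left(-14\right) \left(- \frac{2}{3}\right) \frac{1}{412}\right) = - 245 \left(- \frac{98}{837} + \frac{28}{3} \cdot \frac{1}{412}\right) = - 245 \left(- \frac{98}{837} + \frac{7}{309}\right) = \left(-245\right) \left(- \frac{8141}{86211}\right) = \frac{1994545}{86211}$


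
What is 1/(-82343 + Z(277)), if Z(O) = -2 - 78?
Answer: -1/82423 ≈ -1.2133e-5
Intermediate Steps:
Z(O) = -80
1/(-82343 + Z(277)) = 1/(-82343 - 80) = 1/(-82423) = -1/82423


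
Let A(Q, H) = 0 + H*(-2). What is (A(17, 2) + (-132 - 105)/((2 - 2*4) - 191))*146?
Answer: -80446/197 ≈ -408.36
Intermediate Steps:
A(Q, H) = -2*H (A(Q, H) = 0 - 2*H = -2*H)
(A(17, 2) + (-132 - 105)/((2 - 2*4) - 191))*146 = (-2*2 + (-132 - 105)/((2 - 2*4) - 191))*146 = (-4 - 237/((2 - 8) - 191))*146 = (-4 - 237/(-6 - 191))*146 = (-4 - 237/(-197))*146 = (-4 - 237*(-1/197))*146 = (-4 + 237/197)*146 = -551/197*146 = -80446/197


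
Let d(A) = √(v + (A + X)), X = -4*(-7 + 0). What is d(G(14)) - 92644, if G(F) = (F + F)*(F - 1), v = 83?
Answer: -92644 + 5*√19 ≈ -92622.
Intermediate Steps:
X = 28 (X = -4*(-7) = 28)
G(F) = 2*F*(-1 + F) (G(F) = (2*F)*(-1 + F) = 2*F*(-1 + F))
d(A) = √(111 + A) (d(A) = √(83 + (A + 28)) = √(83 + (28 + A)) = √(111 + A))
d(G(14)) - 92644 = √(111 + 2*14*(-1 + 14)) - 92644 = √(111 + 2*14*13) - 92644 = √(111 + 364) - 92644 = √475 - 92644 = 5*√19 - 92644 = -92644 + 5*√19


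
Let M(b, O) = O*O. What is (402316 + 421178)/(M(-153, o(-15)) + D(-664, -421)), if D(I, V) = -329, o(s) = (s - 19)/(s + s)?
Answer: -92643075/36868 ≈ -2512.8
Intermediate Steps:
o(s) = (-19 + s)/(2*s) (o(s) = (-19 + s)/((2*s)) = (-19 + s)*(1/(2*s)) = (-19 + s)/(2*s))
M(b, O) = O**2
(402316 + 421178)/(M(-153, o(-15)) + D(-664, -421)) = (402316 + 421178)/(((1/2)*(-19 - 15)/(-15))**2 - 329) = 823494/(((1/2)*(-1/15)*(-34))**2 - 329) = 823494/((17/15)**2 - 329) = 823494/(289/225 - 329) = 823494/(-73736/225) = 823494*(-225/73736) = -92643075/36868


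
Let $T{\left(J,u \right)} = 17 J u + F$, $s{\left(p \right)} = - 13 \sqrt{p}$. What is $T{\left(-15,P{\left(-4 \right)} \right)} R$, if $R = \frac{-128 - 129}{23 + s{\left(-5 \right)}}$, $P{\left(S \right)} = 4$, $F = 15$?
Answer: $\frac{1980185}{458} + \frac{1119235 i \sqrt{5}}{458} \approx 4323.5 + 5464.4 i$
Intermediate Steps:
$R = - \frac{257}{23 - 13 i \sqrt{5}}$ ($R = \frac{-128 - 129}{23 - 13 \sqrt{-5}} = - \frac{257}{23 - 13 i \sqrt{5}} \approx -4.302 - 5.4372 i$)
$T{\left(J,u \right)} = 15 + 17 J u$ ($T{\left(J,u \right)} = 17 J u + 15 = 15 + 17 J u$)
$T{\left(-15,P{\left(-4 \right)} \right)} R = \left(15 + 17 \left(-15\right) 4\right) \left(- \frac{5911}{1374} - \frac{3341 i \sqrt{5}}{1374}\right) = \left(15 - 1020\right) \left(- \frac{5911}{1374} - \frac{3341 i \sqrt{5}}{1374}\right) = - 1005 \left(- \frac{5911}{1374} - \frac{3341 i \sqrt{5}}{1374}\right) = \frac{1980185}{458} + \frac{1119235 i \sqrt{5}}{458}$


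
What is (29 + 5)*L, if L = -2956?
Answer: -100504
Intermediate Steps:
(29 + 5)*L = (29 + 5)*(-2956) = 34*(-2956) = -100504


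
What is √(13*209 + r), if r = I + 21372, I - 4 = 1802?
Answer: √25895 ≈ 160.92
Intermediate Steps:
I = 1806 (I = 4 + 1802 = 1806)
r = 23178 (r = 1806 + 21372 = 23178)
√(13*209 + r) = √(13*209 + 23178) = √(2717 + 23178) = √25895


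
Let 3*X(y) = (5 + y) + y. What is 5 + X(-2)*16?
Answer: 31/3 ≈ 10.333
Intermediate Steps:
X(y) = 5/3 + 2*y/3 (X(y) = ((5 + y) + y)/3 = (5 + 2*y)/3 = 5/3 + 2*y/3)
5 + X(-2)*16 = 5 + (5/3 + (⅔)*(-2))*16 = 5 + (5/3 - 4/3)*16 = 5 + (⅓)*16 = 5 + 16/3 = 31/3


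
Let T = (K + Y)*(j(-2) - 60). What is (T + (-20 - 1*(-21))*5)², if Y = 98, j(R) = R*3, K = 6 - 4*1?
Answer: 43494025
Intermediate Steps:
K = 2 (K = 6 - 4 = 2)
j(R) = 3*R
T = -6600 (T = (2 + 98)*(3*(-2) - 60) = 100*(-6 - 60) = 100*(-66) = -6600)
(T + (-20 - 1*(-21))*5)² = (-6600 + (-20 - 1*(-21))*5)² = (-6600 + (-20 + 21)*5)² = (-6600 + 1*5)² = (-6600 + 5)² = (-6595)² = 43494025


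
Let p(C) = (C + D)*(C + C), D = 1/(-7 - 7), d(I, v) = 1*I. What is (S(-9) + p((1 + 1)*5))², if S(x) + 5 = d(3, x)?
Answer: 1893376/49 ≈ 38640.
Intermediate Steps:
d(I, v) = I
S(x) = -2 (S(x) = -5 + 3 = -2)
D = -1/14 (D = 1/(-14) = -1/14 ≈ -0.071429)
p(C) = 2*C*(-1/14 + C) (p(C) = (C - 1/14)*(C + C) = (-1/14 + C)*(2*C) = 2*C*(-1/14 + C))
(S(-9) + p((1 + 1)*5))² = (-2 + ((1 + 1)*5)*(-1 + 14*((1 + 1)*5))/7)² = (-2 + (2*5)*(-1 + 14*(2*5))/7)² = (-2 + (⅐)*10*(-1 + 14*10))² = (-2 + (⅐)*10*(-1 + 140))² = (-2 + (⅐)*10*139)² = (-2 + 1390/7)² = (1376/7)² = 1893376/49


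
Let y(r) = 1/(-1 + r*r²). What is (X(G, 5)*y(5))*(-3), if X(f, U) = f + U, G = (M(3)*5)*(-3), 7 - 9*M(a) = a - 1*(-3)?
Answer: -5/62 ≈ -0.080645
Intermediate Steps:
M(a) = 4/9 - a/9 (M(a) = 7/9 - (a - 1*(-3))/9 = 7/9 - (a + 3)/9 = 7/9 - (3 + a)/9 = 7/9 + (-⅓ - a/9) = 4/9 - a/9)
G = -5/3 (G = ((4/9 - ⅑*3)*5)*(-3) = ((4/9 - ⅓)*5)*(-3) = ((⅑)*5)*(-3) = (5/9)*(-3) = -5/3 ≈ -1.6667)
y(r) = 1/(-1 + r³)
X(f, U) = U + f
(X(G, 5)*y(5))*(-3) = ((5 - 5/3)/(-1 + 5³))*(-3) = (10/(3*(-1 + 125)))*(-3) = ((10/3)/124)*(-3) = ((10/3)*(1/124))*(-3) = (5/186)*(-3) = -5/62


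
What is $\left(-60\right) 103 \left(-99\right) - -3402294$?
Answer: $4014114$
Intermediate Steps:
$\left(-60\right) 103 \left(-99\right) - -3402294 = \left(-6180\right) \left(-99\right) + 3402294 = 611820 + 3402294 = 4014114$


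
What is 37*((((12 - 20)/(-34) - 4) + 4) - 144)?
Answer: -90428/17 ≈ -5319.3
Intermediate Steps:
37*((((12 - 20)/(-34) - 4) + 4) - 144) = 37*(((-8*(-1/34) - 4) + 4) - 144) = 37*(((4/17 - 4) + 4) - 144) = 37*((-64/17 + 4) - 144) = 37*(4/17 - 144) = 37*(-2444/17) = -90428/17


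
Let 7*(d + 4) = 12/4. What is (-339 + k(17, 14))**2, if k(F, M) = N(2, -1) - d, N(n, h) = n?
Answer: 5447556/49 ≈ 1.1117e+5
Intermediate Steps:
d = -25/7 (d = -4 + (12/4)/7 = -4 + (12*(1/4))/7 = -4 + (1/7)*3 = -4 + 3/7 = -25/7 ≈ -3.5714)
k(F, M) = 39/7 (k(F, M) = 2 - 1*(-25/7) = 2 + 25/7 = 39/7)
(-339 + k(17, 14))**2 = (-339 + 39/7)**2 = (-2334/7)**2 = 5447556/49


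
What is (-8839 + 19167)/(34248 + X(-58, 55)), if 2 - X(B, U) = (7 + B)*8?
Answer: 5164/17329 ≈ 0.29800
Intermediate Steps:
X(B, U) = -54 - 8*B (X(B, U) = 2 - (7 + B)*8 = 2 - (56 + 8*B) = 2 + (-56 - 8*B) = -54 - 8*B)
(-8839 + 19167)/(34248 + X(-58, 55)) = (-8839 + 19167)/(34248 + (-54 - 8*(-58))) = 10328/(34248 + (-54 + 464)) = 10328/(34248 + 410) = 10328/34658 = 10328*(1/34658) = 5164/17329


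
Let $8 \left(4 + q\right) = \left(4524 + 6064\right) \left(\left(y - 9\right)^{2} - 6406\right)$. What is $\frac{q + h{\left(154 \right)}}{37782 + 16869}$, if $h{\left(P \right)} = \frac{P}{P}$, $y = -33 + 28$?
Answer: $- \frac{2739646}{18217} \approx -150.39$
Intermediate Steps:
$y = -5$
$q = -8218939$ ($q = -4 + \frac{\left(4524 + 6064\right) \left(\left(-5 - 9\right)^{2} - 6406\right)}{8} = -4 + \frac{10588 \left(\left(-14\right)^{2} - 6406\right)}{8} = -4 + \frac{10588 \left(196 - 6406\right)}{8} = -4 + \frac{10588 \left(-6210\right)}{8} = -4 + \frac{1}{8} \left(-65751480\right) = -4 - 8218935 = -8218939$)
$h{\left(P \right)} = 1$
$\frac{q + h{\left(154 \right)}}{37782 + 16869} = \frac{-8218939 + 1}{37782 + 16869} = - \frac{8218938}{54651} = \left(-8218938\right) \frac{1}{54651} = - \frac{2739646}{18217}$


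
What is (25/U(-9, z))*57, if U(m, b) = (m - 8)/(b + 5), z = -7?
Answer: 2850/17 ≈ 167.65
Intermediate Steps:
U(m, b) = (-8 + m)/(5 + b)
(25/U(-9, z))*57 = (25/(((-8 - 9)/(5 - 7))))*57 = (25/((-17/(-2))))*57 = (25/((-½*(-17))))*57 = (25/(17/2))*57 = (25*(2/17))*57 = (50/17)*57 = 2850/17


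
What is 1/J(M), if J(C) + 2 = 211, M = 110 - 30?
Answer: 1/209 ≈ 0.0047847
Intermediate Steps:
M = 80
J(C) = 209 (J(C) = -2 + 211 = 209)
1/J(M) = 1/209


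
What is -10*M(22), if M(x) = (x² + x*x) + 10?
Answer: -9780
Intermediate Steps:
M(x) = 10 + 2*x² (M(x) = (x² + x²) + 10 = 2*x² + 10 = 10 + 2*x²)
-10*M(22) = -10*(10 + 2*22²) = -10*(10 + 2*484) = -10*(10 + 968) = -10*978 = -9780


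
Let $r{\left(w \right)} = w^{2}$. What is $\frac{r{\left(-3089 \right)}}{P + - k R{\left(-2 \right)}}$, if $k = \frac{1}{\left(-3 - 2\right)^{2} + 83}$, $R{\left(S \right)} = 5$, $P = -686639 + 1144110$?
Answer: $\frac{1030527468}{49406863} \approx 20.858$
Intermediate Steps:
$P = 457471$
$k = \frac{1}{108}$ ($k = \frac{1}{\left(-5\right)^{2} + 83} = \frac{1}{25 + 83} = \frac{1}{108} \approx 0.0092593$)
$\frac{r{\left(-3089 \right)}}{P + - k R{\left(-2 \right)}} = \frac{\left(-3089\right)^{2}}{457471 + \left(-1\right) \frac{1}{108} \cdot 5} = \frac{9541921}{457471 - \frac{5}{108}} = \frac{9541921}{\frac{49406863}{108}} = 9541921 \cdot \frac{108}{49406863} = \frac{1030527468}{49406863}$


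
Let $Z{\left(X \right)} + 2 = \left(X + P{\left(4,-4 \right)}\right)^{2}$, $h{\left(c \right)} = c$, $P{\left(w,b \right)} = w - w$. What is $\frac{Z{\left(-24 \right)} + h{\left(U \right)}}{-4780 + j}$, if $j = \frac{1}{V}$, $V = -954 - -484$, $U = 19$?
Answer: $- \frac{278710}{2246601} \approx -0.12406$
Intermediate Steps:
$P{\left(w,b \right)} = 0$
$V = -470$ ($V = -954 + 484 = -470$)
$Z{\left(X \right)} = -2 + X^{2}$ ($Z{\left(X \right)} = -2 + \left(X + 0\right)^{2} = -2 + X^{2}$)
$j = - \frac{1}{470}$ ($j = \frac{1}{-470} = - \frac{1}{470} \approx -0.0021277$)
$\frac{Z{\left(-24 \right)} + h{\left(U \right)}}{-4780 + j} = \frac{\left(-2 + \left(-24\right)^{2}\right) + 19}{-4780 - \frac{1}{470}} = \frac{\left(-2 + 576\right) + 19}{- \frac{2246601}{470}} = \left(574 + 19\right) \left(- \frac{470}{2246601}\right) = 593 \left(- \frac{470}{2246601}\right) = - \frac{278710}{2246601}$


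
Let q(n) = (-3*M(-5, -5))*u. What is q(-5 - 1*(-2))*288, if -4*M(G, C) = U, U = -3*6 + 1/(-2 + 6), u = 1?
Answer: -3834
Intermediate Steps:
U = -71/4 (U = -18 + 1/4 = -71/4 ≈ -17.750)
M(G, C) = 71/16 (M(G, C) = -1/4*(-71/4) = 71/16)
q(n) = -213/16 (q(n) = -3*71/16*1 = -213/16*1 = -213/16)
q(-5 - 1*(-2))*288 = -213/16*288 = -3834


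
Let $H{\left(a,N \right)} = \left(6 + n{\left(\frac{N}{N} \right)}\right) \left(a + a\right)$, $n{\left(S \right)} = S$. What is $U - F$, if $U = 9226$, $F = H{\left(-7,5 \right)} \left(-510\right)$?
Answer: $-40754$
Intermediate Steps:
$H{\left(a,N \right)} = 14 a$ ($H{\left(a,N \right)} = \left(6 + \frac{N}{N}\right) \left(a + a\right) = \left(6 + 1\right) 2 a = 7 \cdot 2 a = 14 a$)
$F = 49980$ ($F = 14 \left(-7\right) \left(-510\right) = \left(-98\right) \left(-510\right) = 49980$)
$U - F = 9226 - 49980 = -40754$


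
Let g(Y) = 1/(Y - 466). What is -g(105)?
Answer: 1/361 ≈ 0.0027701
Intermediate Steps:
g(Y) = 1/(-466 + Y)
-g(105) = -1/(-466 + 105) = -1/(-361) = -1*(-1/361) = 1/361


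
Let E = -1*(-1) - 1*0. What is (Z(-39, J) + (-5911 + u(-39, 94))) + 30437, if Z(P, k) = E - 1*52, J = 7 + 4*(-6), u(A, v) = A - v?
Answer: 24342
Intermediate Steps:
E = 1 (E = 1 + 0 = 1)
J = -17 (J = 7 - 24 = -17)
Z(P, k) = -51 (Z(P, k) = 1 - 1*52 = 1 - 52 = -51)
(Z(-39, J) + (-5911 + u(-39, 94))) + 30437 = (-51 + (-5911 + (-39 - 1*94))) + 30437 = (-51 + (-5911 + (-39 - 94))) + 30437 = (-51 + (-5911 - 133)) + 30437 = (-51 - 6044) + 30437 = -6095 + 30437 = 24342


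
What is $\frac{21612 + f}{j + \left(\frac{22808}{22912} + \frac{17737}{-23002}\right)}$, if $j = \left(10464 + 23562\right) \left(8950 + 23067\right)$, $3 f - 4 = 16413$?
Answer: $\frac{2676381516592}{107651827189823565} \approx 2.4861 \cdot 10^{-5}$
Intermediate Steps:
$f = \frac{16417}{3}$ ($f = \frac{4}{3} + \frac{1}{3} \cdot 16413 = \frac{4}{3} + 5471 = \frac{16417}{3} \approx 5472.3$)
$j = 1089410442$ ($j = 34026 \cdot 32017 = 1089410442$)
$\frac{21612 + f}{j + \left(\frac{22808}{22912} + \frac{17737}{-23002}\right)} = \frac{21612 + \frac{16417}{3}}{1089410442 + \left(\frac{22808}{22912} + \frac{17737}{-23002}\right)} = \frac{81253}{3 \left(1089410442 + \left(22808 \cdot \frac{1}{22912} + 17737 \left(- \frac{1}{23002}\right)\right)\right)} = \frac{81253}{3 \left(1089410442 + \left(\frac{2851}{2864} - \frac{17737}{23002}\right)\right)} = \frac{81253}{3 \left(1089410442 + \frac{7389967}{32938864}\right)} = \frac{81253}{3 \cdot \frac{35883942396607855}{32938864}} = \frac{81253}{3} \cdot \frac{32938864}{35883942396607855} = \frac{2676381516592}{107651827189823565}$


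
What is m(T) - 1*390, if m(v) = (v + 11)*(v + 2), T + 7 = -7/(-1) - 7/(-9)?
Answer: -28940/81 ≈ -357.28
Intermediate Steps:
T = 7/9 (T = -7 + (-7/(-1) - 7/(-9)) = -7 + (-7*(-1) - 7*(-1/9)) = -7 + (7 + 7/9) = -7 + 70/9 = 7/9 ≈ 0.77778)
m(v) = (2 + v)*(11 + v) (m(v) = (11 + v)*(2 + v) = (2 + v)*(11 + v))
m(T) - 1*390 = (22 + (7/9)**2 + 13*(7/9)) - 1*390 = (22 + 49/81 + 91/9) - 390 = 2650/81 - 390 = -28940/81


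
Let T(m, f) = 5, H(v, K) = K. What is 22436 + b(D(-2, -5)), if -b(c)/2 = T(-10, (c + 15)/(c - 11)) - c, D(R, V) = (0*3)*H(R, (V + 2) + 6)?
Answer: 22426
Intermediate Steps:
D(R, V) = 0 (D(R, V) = (0*3)*((V + 2) + 6) = 0*((2 + V) + 6) = 0*(8 + V) = 0)
b(c) = -10 + 2*c (b(c) = -2*(5 - c) = -10 + 2*c)
22436 + b(D(-2, -5)) = 22436 + (-10 + 2*0) = 22436 + (-10 + 0) = 22436 - 10 = 22426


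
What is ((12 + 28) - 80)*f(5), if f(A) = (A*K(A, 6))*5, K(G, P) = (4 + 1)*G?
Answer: -25000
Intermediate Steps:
K(G, P) = 5*G
f(A) = 25*A**2 (f(A) = (A*(5*A))*5 = (5*A**2)*5 = 25*A**2)
((12 + 28) - 80)*f(5) = ((12 + 28) - 80)*(25*5**2) = (40 - 80)*(25*25) = -40*625 = -25000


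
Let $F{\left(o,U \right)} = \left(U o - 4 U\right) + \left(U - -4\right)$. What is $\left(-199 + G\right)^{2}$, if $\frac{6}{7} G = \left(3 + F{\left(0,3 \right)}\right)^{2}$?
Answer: $\frac{339889}{9} \approx 37765.0$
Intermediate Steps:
$F{\left(o,U \right)} = 4 - 3 U + U o$ ($F{\left(o,U \right)} = \left(- 4 U + U o\right) + \left(U + 4\right) = \left(- 4 U + U o\right) + \left(4 + U\right) = 4 - 3 U + U o$)
$G = \frac{14}{3}$ ($G = \frac{7 \left(3 + \left(4 - 9 + 3 \cdot 0\right)\right)^{2}}{6} = \frac{7 \left(3 + \left(4 - 9 + 0\right)\right)^{2}}{6} = \frac{7 \left(3 - 5\right)^{2}}{6} = \frac{7 \left(-2\right)^{2}}{6} = \frac{7}{6} \cdot 4 = \frac{14}{3} \approx 4.6667$)
$\left(-199 + G\right)^{2} = \left(-199 + \frac{14}{3}\right)^{2} = \left(- \frac{583}{3}\right)^{2} = \frac{339889}{9}$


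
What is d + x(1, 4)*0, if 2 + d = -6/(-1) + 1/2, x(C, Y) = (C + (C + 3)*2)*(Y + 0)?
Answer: 9/2 ≈ 4.5000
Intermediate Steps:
x(C, Y) = Y*(6 + 3*C) (x(C, Y) = (C + (3 + C)*2)*Y = (C + (6 + 2*C))*Y = (6 + 3*C)*Y = Y*(6 + 3*C))
d = 9/2 (d = -2 + (-6/(-1) + 1/2) = -2 + (-6*(-1) + 1*(½)) = -2 + (6 + ½) = -2 + 13/2 = 9/2 ≈ 4.5000)
d + x(1, 4)*0 = 9/2 + (3*4*(2 + 1))*0 = 9/2 + (3*4*3)*0 = 9/2 + 36*0 = 9/2 + 0 = 9/2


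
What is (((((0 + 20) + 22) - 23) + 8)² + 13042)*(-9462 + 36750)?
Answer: 375783048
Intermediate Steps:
(((((0 + 20) + 22) - 23) + 8)² + 13042)*(-9462 + 36750) = ((((20 + 22) - 23) + 8)² + 13042)*27288 = (((42 - 23) + 8)² + 13042)*27288 = ((19 + 8)² + 13042)*27288 = (27² + 13042)*27288 = (729 + 13042)*27288 = 13771*27288 = 375783048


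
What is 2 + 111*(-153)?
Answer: -16981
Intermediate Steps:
2 + 111*(-153) = 2 - 16983 = -16981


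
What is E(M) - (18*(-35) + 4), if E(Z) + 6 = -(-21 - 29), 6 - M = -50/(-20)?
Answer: 670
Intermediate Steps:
M = 7/2 (M = 6 - (-50)/(-20) = 6 - (-50)*(-1)/20 = 6 - 1*5/2 = 6 - 5/2 = 7/2 ≈ 3.5000)
E(Z) = 44 (E(Z) = -6 - (-21 - 29) = -6 - 1*(-50) = -6 + 50 = 44)
E(M) - (18*(-35) + 4) = 44 - (18*(-35) + 4) = 44 - (-630 + 4) = 44 - 1*(-626) = 44 + 626 = 670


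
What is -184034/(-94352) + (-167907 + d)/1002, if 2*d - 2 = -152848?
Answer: -5717155523/23635176 ≈ -241.89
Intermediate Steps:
d = -76423 (d = 1 + (1/2)*(-152848) = 1 - 76424 = -76423)
-184034/(-94352) + (-167907 + d)/1002 = -184034/(-94352) + (-167907 - 76423)/1002 = -184034*(-1/94352) - 244330*1/1002 = 92017/47176 - 122165/501 = -5717155523/23635176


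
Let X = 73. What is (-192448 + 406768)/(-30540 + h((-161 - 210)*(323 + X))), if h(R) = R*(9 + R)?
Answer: 4465/449644964 ≈ 9.9301e-6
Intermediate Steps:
(-192448 + 406768)/(-30540 + h((-161 - 210)*(323 + X))) = (-192448 + 406768)/(-30540 + ((-161 - 210)*(323 + 73))*(9 + (-161 - 210)*(323 + 73))) = 214320/(-30540 + (-371*396)*(9 - 371*396)) = 214320/(-30540 - 146916*(9 - 146916)) = 214320/(-30540 - 146916*(-146907)) = 214320/(-30540 + 21582988812) = 214320/21582958272 = 214320*(1/21582958272) = 4465/449644964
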